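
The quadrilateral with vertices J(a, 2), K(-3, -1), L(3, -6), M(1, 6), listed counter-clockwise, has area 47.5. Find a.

-6

The doubled signed area Σ (x_i y_{i+1} − x_{i+1} y_i) is linear in a.
With a=0 it equals 53; the coefficient of a is -7 (from the two edges through J).
So -7·a + 53 = 2·47.5 = 95 ⇒ a = -6.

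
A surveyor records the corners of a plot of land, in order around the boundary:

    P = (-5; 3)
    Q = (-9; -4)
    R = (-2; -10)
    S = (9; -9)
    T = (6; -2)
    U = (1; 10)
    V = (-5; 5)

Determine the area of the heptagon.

200

Σ = (47) + (82) + (108) + (36) + (62) + (55) + (10) = 400
Area = |Σ|/2 = 200.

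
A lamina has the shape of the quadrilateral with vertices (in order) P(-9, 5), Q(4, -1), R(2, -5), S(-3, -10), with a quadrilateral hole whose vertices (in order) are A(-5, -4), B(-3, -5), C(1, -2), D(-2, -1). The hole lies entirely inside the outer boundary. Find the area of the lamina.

73.5

Outer boundary:
Σ = (-11) + (-18) + (-35) + (-105) = -169
Area = |Σ|/2 = 84.5.
Hole:
Apply Gauss's area formula: 2A = Σ (x_i·y_{i+1} − x_{i+1}·y_i), indices taken mod 4.
A→B: (-5)(-5) − (-3)(-4) = 13
B→C: (-3)(-2) − (1)(-5) = 11
C→D: (1)(-1) − (-2)(-2) = -5
D→A: (-2)(-4) − (-5)(-1) = 3
Σ = 22
Area = |Σ|/2 = 11.
Net area = 84.5 − 11 = 73.5.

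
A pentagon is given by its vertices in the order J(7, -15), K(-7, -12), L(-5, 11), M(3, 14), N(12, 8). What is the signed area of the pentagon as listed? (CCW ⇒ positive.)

-404.5

Σ = (-189) + (-137) + (-103) + (-144) + (-236) = -809
Signed area = Σ/2 = -404.5 (negative ⇒ clockwise traversal).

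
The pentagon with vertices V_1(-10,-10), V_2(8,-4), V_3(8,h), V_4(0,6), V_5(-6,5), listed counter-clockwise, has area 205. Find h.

8

Write out the shoelace sum; only the two edges meeting at V_3 involve h:
2·Area = [(8·h − 8·(-4)) + (8·6 − 0·h)] + 266
       = 8·h + 346 = 410
⇒ h = 8.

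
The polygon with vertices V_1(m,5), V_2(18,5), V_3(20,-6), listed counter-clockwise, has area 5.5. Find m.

The doubled signed area Σ (x_i y_{i+1} − x_{i+1} y_i) is linear in m.
With m=0 it equals -198; the coefficient of m is 11 (from the two edges through V_1).
So 11·m + -198 = 2·5.5 = 11 ⇒ m = 19.

19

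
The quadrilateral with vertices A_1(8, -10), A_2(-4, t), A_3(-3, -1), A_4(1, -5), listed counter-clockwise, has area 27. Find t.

4

The doubled signed area Σ (x_i y_{i+1} − x_{i+1} y_i) is linear in t.
With t=0 it equals 10; the coefficient of t is 11 (from the two edges through A_2).
So 11·t + 10 = 2·27 = 54 ⇒ t = 4.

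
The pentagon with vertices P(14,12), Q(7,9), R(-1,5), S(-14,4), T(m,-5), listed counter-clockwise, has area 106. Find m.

The doubled signed area Σ (x_i y_{i+1} − x_{i+1} y_i) is linear in m.
With m=0 it equals 292; the coefficient of m is 8 (from the two edges through T).
So 8·m + 292 = 2·106 = 212 ⇒ m = -10.

-10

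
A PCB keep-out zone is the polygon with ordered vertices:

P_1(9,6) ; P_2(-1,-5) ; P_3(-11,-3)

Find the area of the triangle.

65

Apply the shoelace formula: 2A = Σ (x_i·y_{i+1} − x_{i+1}·y_i), indices taken mod 3.
Σ = (-39) + (-52) + (-39) = -130
Area = |Σ|/2 = 65.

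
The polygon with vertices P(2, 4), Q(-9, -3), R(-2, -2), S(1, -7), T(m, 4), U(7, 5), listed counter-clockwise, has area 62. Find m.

6

The doubled signed area Σ (x_i y_{i+1} − x_{i+1} y_i) is linear in m.
With m=0 it equals 52; the coefficient of m is 12 (from the two edges through T).
So 12·m + 52 = 2·62 = 124 ⇒ m = 6.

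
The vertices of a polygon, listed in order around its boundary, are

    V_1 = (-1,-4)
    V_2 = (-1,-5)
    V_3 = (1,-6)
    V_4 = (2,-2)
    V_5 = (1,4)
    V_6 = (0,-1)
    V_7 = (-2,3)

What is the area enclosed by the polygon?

Apply the surveyor's formula: 2A = Σ (x_i·y_{i+1} − x_{i+1}·y_i), indices taken mod 7.
Σ = (1) + (11) + (10) + (10) + (-1) + (-2) + (11) = 40
Area = |Σ|/2 = 20.

20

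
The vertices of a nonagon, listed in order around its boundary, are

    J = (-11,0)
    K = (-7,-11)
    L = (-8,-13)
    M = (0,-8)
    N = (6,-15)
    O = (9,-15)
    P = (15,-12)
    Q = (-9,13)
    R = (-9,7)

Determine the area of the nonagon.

308

Apply the shoelace (surveyor's) formula: 2A = Σ (x_i·y_{i+1} − x_{i+1}·y_i), indices taken mod 9.
J→K: (-11)(-11) − (-7)(0) = 121
K→L: (-7)(-13) − (-8)(-11) = 3
L→M: (-8)(-8) − (0)(-13) = 64
M→N: (0)(-15) − (6)(-8) = 48
N→O: (6)(-15) − (9)(-15) = 45
O→P: (9)(-12) − (15)(-15) = 117
P→Q: (15)(13) − (-9)(-12) = 87
Q→R: (-9)(7) − (-9)(13) = 54
R→J: (-9)(0) − (-11)(7) = 77
Σ = 616
Area = |Σ|/2 = 308.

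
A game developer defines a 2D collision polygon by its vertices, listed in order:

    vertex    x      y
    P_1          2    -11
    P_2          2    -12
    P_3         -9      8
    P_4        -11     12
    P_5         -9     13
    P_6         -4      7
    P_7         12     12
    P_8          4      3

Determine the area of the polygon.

Apply the surveyor's formula: 2A = Σ (x_i·y_{i+1} − x_{i+1}·y_i), indices taken mod 8.
Σ = (-2) + (-92) + (-20) + (-35) + (-11) + (-132) + (-12) + (-50) = -354
Area = |Σ|/2 = 177.

177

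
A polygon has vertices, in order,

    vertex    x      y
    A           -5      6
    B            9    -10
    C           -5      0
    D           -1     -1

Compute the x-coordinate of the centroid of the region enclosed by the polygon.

Apply the shoelace (surveyor's) formula. First the cross-terms c_i = x_i·y_{i+1} − x_{i+1}·y_i:
  -4, -50, 5, -11  ⇒  2A = -60, A = -30.
Then Σ (x_i + x_{i+1})·c_i = -180, so x̄ = -180 / (6·(-30)) = 1.

1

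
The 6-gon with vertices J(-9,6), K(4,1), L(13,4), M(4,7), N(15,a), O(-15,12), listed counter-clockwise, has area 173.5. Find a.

Write out the shoelace sum; only the two edges meeting at N involve a:
2·Area = [(4·a − 15·7) + (15·12 − (-15)·a)] + 63
       = 19·a + 138 = 347
⇒ a = 11.

11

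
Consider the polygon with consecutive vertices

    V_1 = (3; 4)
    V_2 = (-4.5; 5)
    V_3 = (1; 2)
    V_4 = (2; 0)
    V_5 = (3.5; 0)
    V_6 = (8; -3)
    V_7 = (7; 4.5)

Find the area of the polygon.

38

Apply the shoelace formula: 2A = Σ (x_i·y_{i+1} − x_{i+1}·y_i), indices taken mod 7.
Σ = (33) + (-14) + (-4) + (0) + (-10.5) + (57) + (14.5) = 76
Area = |Σ|/2 = 38.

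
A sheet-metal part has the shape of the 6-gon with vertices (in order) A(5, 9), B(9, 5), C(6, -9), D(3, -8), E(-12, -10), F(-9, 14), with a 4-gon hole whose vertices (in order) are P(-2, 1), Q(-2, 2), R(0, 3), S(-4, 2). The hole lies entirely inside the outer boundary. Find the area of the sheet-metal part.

359.5

Outer boundary:
Apply the shoelace formula: 2A = Σ (x_i·y_{i+1} − x_{i+1}·y_i), indices taken mod 6.
Cross-terms: -56, -111, -21, -126, -258, -151  ⇒  Σ = -723
Area = |Σ|/2 = 361.5.
Hole:
Apply the shoelace formula: 2A = Σ (x_i·y_{i+1} − x_{i+1}·y_i), indices taken mod 4.
Cross-terms: -2, -6, 12, 0  ⇒  Σ = 4
Area = |Σ|/2 = 2.
Net area = 361.5 − 2 = 359.5.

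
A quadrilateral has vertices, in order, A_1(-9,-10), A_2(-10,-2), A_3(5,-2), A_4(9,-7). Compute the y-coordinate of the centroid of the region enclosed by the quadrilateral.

Apply the surveyor's formula. First the cross-terms c_i = x_i·y_{i+1} − x_{i+1}·y_i:
  -82, 30, -17, -153  ⇒  2A = -222, A = -111.
Then Σ (y_i + y_{i+1})·c_i = 3618, so ȳ = 3618 / (6·(-111)) = -201/37.

-201/37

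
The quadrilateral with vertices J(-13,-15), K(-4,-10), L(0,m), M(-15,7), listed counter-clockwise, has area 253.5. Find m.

11

The doubled signed area Σ (x_i y_{i+1} − x_{i+1} y_i) is linear in m.
With m=0 it equals 386; the coefficient of m is 11 (from the two edges through L).
So 11·m + 386 = 2·253.5 = 507 ⇒ m = 11.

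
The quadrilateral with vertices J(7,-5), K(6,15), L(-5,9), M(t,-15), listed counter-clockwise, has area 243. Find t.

The doubled signed area Σ (x_i y_{i+1} − x_{i+1} y_i) is linear in t.
With t=0 it equals 444; the coefficient of t is -14 (from the two edges through M).
So -14·t + 444 = 2·243 = 486 ⇒ t = -3.

-3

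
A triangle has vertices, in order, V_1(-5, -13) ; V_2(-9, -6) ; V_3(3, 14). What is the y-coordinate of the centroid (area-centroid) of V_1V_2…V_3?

-5/3

Apply the shoelace (surveyor's) formula. First the cross-terms c_i = x_i·y_{i+1} − x_{i+1}·y_i:
  -87, -108, 31  ⇒  2A = -164, A = -82.
Then Σ (y_i + y_{i+1})·c_i = 820, so ȳ = 820 / (6·(-82)) = -5/3.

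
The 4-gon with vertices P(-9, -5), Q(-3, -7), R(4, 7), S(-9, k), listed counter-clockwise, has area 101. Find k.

3

The doubled signed area Σ (x_i y_{i+1} − x_{i+1} y_i) is linear in k.
With k=0 it equals 163; the coefficient of k is 13 (from the two edges through S).
So 13·k + 163 = 2·101 = 202 ⇒ k = 3.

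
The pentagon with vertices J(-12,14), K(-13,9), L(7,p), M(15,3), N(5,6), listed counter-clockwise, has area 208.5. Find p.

Write out the shoelace sum; only the two edges meeting at L involve p:
2·Area = [((-13)·p − 7·9) + (7·3 − 15·p)] + 291
       = -28·p + 249 = 417
⇒ p = -6.

-6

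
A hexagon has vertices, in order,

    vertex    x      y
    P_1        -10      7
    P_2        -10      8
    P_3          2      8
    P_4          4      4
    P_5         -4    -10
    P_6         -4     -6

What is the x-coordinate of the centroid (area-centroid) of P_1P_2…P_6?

Apply the shoelace (surveyor's) formula. First the cross-terms c_i = x_i·y_{i+1} − x_{i+1}·y_i:
  -10, -96, -24, -24, -16, -88  ⇒  2A = -258, A = -129.
Then Σ (x_i + x_{i+1})·c_i = 2184, so x̄ = 2184 / (6·(-129)) = -364/129.

-364/129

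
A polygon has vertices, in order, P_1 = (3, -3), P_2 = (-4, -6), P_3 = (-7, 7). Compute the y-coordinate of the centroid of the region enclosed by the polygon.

-2/3

Apply the shoelace (surveyor's) formula. First the cross-terms c_i = x_i·y_{i+1} − x_{i+1}·y_i:
  -30, -70, 0  ⇒  2A = -100, A = -50.
Then Σ (y_i + y_{i+1})·c_i = 200, so ȳ = 200 / (6·(-50)) = -2/3.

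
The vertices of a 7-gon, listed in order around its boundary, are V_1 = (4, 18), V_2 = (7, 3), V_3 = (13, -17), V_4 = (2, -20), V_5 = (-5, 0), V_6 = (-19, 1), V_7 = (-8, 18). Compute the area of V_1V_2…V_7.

576.5

Apply the shoelace formula: 2A = Σ (x_i·y_{i+1} − x_{i+1}·y_i), indices taken mod 7.
Σ = (-114) + (-158) + (-226) + (-100) + (-5) + (-334) + (-216) = -1153
Area = |Σ|/2 = 576.5.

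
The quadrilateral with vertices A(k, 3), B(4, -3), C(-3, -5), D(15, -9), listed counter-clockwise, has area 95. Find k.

Write out the shoelace sum; only the two edges meeting at A involve k:
2·Area = [(15·3 − k·(-9)) + (k·(-3) − 4·3)] + 73
       = 6·k + 106 = 190
⇒ k = 14.

14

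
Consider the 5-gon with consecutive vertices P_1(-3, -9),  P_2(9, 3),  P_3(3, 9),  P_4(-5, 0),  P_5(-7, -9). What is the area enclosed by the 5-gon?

Σ = (72) + (72) + (45) + (45) + (36) = 270
Area = |Σ|/2 = 135.

135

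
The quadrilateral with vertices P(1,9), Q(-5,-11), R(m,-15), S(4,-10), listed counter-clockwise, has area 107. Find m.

-1

The doubled signed area Σ (x_i y_{i+1} − x_{i+1} y_i) is linear in m.
With m=0 it equals 215; the coefficient of m is 1 (from the two edges through R).
So 1·m + 215 = 2·107 = 214 ⇒ m = -1.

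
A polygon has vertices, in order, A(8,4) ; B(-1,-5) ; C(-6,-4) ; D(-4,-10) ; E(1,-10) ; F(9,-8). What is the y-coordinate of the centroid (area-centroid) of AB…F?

Apply Gauss's area formula. First the cross-terms c_i = x_i·y_{i+1} − x_{i+1}·y_i:
  -36, -26, 44, 50, 82, 100  ⇒  2A = 214, A = 107.
Then Σ (y_i + y_{i+1})·c_i = -3222, so ȳ = -3222 / (6·107) = -537/107.

-537/107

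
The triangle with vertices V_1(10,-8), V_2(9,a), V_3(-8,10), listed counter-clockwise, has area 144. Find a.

9

Write out the shoelace sum; only the two edges meeting at V_2 involve a:
2·Area = [(10·a − 9·(-8)) + (9·10 − (-8)·a)] + -36
       = 18·a + 126 = 288
⇒ a = 9.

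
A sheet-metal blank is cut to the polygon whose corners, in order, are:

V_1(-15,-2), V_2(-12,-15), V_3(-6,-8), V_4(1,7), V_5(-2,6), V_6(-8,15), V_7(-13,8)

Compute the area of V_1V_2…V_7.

244

V_1→V_2: (-15)(-15) − (-12)(-2) = 201
V_2→V_3: (-12)(-8) − (-6)(-15) = 6
V_3→V_4: (-6)(7) − (1)(-8) = -34
V_4→V_5: (1)(6) − (-2)(7) = 20
V_5→V_6: (-2)(15) − (-8)(6) = 18
V_6→V_7: (-8)(8) − (-13)(15) = 131
V_7→V_1: (-13)(-2) − (-15)(8) = 146
Σ = 488
Area = |Σ|/2 = 244.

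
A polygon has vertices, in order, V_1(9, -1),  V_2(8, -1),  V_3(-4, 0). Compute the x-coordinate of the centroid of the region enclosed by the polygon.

Apply the surveyor's formula. First the cross-terms c_i = x_i·y_{i+1} − x_{i+1}·y_i:
  -1, -4, 4  ⇒  2A = -1, A = -0.5.
Then Σ (x_i + x_{i+1})·c_i = -13, so x̄ = -13 / (6·(-0.5)) = 13/3.

13/3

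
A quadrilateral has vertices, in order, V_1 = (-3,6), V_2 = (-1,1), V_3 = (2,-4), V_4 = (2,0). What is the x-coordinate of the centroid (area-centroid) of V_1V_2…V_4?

Apply Gauss's area formula. First the cross-terms c_i = x_i·y_{i+1} − x_{i+1}·y_i:
  3, 2, 8, 12  ⇒  2A = 25, A = 12.5.
Then Σ (x_i + x_{i+1})·c_i = 10, so x̄ = 10 / (6·12.5) = 2/15.

2/15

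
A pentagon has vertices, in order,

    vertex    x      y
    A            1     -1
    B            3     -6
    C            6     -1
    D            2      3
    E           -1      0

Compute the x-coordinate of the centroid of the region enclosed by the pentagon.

Apply the shoelace formula. First the cross-terms c_i = x_i·y_{i+1} − x_{i+1}·y_i:
  -3, 33, 20, 3, 1  ⇒  2A = 54, A = 27.
Then Σ (x_i + x_{i+1})·c_i = 448, so x̄ = 448 / (6·27) = 224/81.

224/81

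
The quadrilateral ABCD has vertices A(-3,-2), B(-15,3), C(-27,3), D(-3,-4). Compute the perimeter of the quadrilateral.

|AB| = √((-12)² + (5)²) = √169 = 13
|BC| = √((-12)² + (0)²) = √144 = 12
|CD| = √((24)² + (-7)²) = √625 = 25
|DA| = √((0)² + (2)²) = √4 = 2
Perimeter = 13 + 12 + 25 + 2 = 52.

52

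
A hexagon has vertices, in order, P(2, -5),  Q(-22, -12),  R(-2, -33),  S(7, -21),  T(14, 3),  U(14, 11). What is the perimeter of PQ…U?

|PQ| = √((-24)² + (-7)²) = √625 = 25
|QR| = √((20)² + (-21)²) = √841 = 29
|RS| = √((9)² + (12)²) = √225 = 15
|ST| = √((7)² + (24)²) = √625 = 25
|TU| = √((0)² + (8)²) = √64 = 8
|UP| = √((-12)² + (-16)²) = √400 = 20
Perimeter = 25 + 29 + 15 + 25 + 8 + 20 = 122.

122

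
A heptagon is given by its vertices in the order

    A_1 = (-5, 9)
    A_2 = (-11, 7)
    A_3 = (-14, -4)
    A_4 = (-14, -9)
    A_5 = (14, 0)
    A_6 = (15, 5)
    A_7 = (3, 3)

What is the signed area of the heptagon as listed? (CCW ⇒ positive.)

Apply the shoelace formula: 2A = Σ (x_i·y_{i+1} − x_{i+1}·y_i), indices taken mod 7.
A_1→A_2: (-5)(7) − (-11)(9) = 64
A_2→A_3: (-11)(-4) − (-14)(7) = 142
A_3→A_4: (-14)(-9) − (-14)(-4) = 70
A_4→A_5: (-14)(0) − (14)(-9) = 126
A_5→A_6: (14)(5) − (15)(0) = 70
A_6→A_7: (15)(3) − (3)(5) = 30
A_7→A_1: (3)(9) − (-5)(3) = 42
Σ = 544
Signed area = Σ/2 = 272 (positive ⇒ counter-clockwise traversal).

272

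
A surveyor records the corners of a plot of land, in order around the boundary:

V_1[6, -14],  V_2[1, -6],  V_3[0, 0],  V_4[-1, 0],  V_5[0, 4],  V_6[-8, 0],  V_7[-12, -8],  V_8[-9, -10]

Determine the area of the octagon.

Σ = (-22) + (0) + (0) + (-4) + (32) + (64) + (48) + (186) = 304
Area = |Σ|/2 = 152.

152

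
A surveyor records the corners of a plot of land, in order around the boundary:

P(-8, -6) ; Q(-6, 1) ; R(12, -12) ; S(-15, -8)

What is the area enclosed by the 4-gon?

117

Cross-terms: -44, 60, -276, 26  ⇒  Σ = -234
Area = |Σ|/2 = 117.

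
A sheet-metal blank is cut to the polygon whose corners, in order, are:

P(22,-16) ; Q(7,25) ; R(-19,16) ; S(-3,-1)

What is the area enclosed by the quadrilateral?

Apply the surveyor's formula: 2A = Σ (x_i·y_{i+1} − x_{i+1}·y_i), indices taken mod 4.
Σ = (662) + (587) + (67) + (70) = 1386
Area = |Σ|/2 = 693.

693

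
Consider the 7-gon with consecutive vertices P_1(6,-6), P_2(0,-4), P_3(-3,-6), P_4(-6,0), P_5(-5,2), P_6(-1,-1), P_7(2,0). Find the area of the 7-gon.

Cross-terms: -24, -12, -36, -12, 7, 2, -12  ⇒  Σ = -87
Area = |Σ|/2 = 43.5.

43.5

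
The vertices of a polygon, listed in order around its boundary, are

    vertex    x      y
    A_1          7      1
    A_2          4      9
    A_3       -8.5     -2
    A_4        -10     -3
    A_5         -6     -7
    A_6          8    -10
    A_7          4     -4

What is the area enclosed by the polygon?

170.5

Apply the shoelace formula: 2A = Σ (x_i·y_{i+1} − x_{i+1}·y_i), indices taken mod 7.
Cross-terms: 59, 68.5, 5.5, 52, 116, 8, 32  ⇒  Σ = 341
Area = |Σ|/2 = 170.5.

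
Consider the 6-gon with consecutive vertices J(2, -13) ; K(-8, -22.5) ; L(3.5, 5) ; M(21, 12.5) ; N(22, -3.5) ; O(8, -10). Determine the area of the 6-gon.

398

Apply Gauss's area formula: 2A = Σ (x_i·y_{i+1} − x_{i+1}·y_i), indices taken mod 6.
J→K: (2)(-22.5) − (-8)(-13) = -149
K→L: (-8)(5) − (3.5)(-22.5) = 38.75
L→M: (3.5)(12.5) − (21)(5) = -61.25
M→N: (21)(-3.5) − (22)(12.5) = -348.5
N→O: (22)(-10) − (8)(-3.5) = -192
O→J: (8)(-13) − (2)(-10) = -84
Σ = -796
Area = |Σ|/2 = 398.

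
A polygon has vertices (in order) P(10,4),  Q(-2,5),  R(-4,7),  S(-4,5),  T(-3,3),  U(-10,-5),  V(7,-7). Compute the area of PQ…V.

161.5

Apply the shoelace (surveyor's) formula: 2A = Σ (x_i·y_{i+1} − x_{i+1}·y_i), indices taken mod 7.
Σ = (58) + (6) + (8) + (3) + (45) + (105) + (98) = 323
Area = |Σ|/2 = 161.5.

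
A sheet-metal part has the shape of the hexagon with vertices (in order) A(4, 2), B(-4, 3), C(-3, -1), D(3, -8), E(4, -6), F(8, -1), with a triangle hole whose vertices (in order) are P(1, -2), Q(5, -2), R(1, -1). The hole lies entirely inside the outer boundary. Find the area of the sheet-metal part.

67

Outer boundary:
Apply Gauss's area formula: 2A = Σ (x_i·y_{i+1} − x_{i+1}·y_i), indices taken mod 6.
Σ = (20) + (13) + (27) + (14) + (44) + (20) = 138
Area = |Σ|/2 = 69.
Hole:
Apply the shoelace formula: 2A = Σ (x_i·y_{i+1} − x_{i+1}·y_i), indices taken mod 3.
P→Q: (1)(-2) − (5)(-2) = 8
Q→R: (5)(-1) − (1)(-2) = -3
R→P: (1)(-2) − (1)(-1) = -1
Σ = 4
Area = |Σ|/2 = 2.
Net area = 69 − 2 = 67.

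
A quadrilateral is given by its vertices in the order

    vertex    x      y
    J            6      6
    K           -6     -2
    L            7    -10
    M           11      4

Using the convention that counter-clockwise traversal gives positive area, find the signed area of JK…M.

139

Apply the shoelace (surveyor's) formula: 2A = Σ (x_i·y_{i+1} − x_{i+1}·y_i), indices taken mod 4.
J→K: (6)(-2) − (-6)(6) = 24
K→L: (-6)(-10) − (7)(-2) = 74
L→M: (7)(4) − (11)(-10) = 138
M→J: (11)(6) − (6)(4) = 42
Σ = 278
Signed area = Σ/2 = 139 (positive ⇒ counter-clockwise traversal).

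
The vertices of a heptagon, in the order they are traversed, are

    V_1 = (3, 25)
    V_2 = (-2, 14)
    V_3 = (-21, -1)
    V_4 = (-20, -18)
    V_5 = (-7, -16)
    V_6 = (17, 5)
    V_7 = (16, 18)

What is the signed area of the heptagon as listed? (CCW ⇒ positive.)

874.5

Σ = (92) + (296) + (358) + (194) + (237) + (226) + (346) = 1749
Signed area = Σ/2 = 874.5 (positive ⇒ counter-clockwise traversal).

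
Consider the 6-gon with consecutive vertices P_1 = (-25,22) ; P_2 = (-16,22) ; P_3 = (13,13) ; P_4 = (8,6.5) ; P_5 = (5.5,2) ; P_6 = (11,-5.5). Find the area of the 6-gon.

339.5

Apply the shoelace formula: 2A = Σ (x_i·y_{i+1} − x_{i+1}·y_i), indices taken mod 6.
Σ = (-198) + (-494) + (-19.5) + (-19.75) + (-52.25) + (104.5) = -679
Area = |Σ|/2 = 339.5.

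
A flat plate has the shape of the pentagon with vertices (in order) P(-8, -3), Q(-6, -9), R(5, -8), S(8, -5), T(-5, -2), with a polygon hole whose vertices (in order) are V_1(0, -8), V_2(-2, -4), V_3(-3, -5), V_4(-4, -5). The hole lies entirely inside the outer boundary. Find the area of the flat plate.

67.5

Outer boundary:
Apply the shoelace (surveyor's) formula: 2A = Σ (x_i·y_{i+1} − x_{i+1}·y_i), indices taken mod 5.
Σ = (54) + (93) + (39) + (-41) + (-1) = 144
Area = |Σ|/2 = 72.
Hole:
Σ = (-16) + (-2) + (-5) + (32) = 9
Area = |Σ|/2 = 4.5.
Net area = 72 − 4.5 = 67.5.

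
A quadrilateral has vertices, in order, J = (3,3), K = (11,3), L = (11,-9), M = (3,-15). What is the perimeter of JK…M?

48

|JK| = √((8)² + (0)²) = √64 = 8
|KL| = √((0)² + (-12)²) = √144 = 12
|LM| = √((-8)² + (-6)²) = √100 = 10
|MJ| = √((0)² + (18)²) = √324 = 18
Perimeter = 8 + 12 + 10 + 18 = 48.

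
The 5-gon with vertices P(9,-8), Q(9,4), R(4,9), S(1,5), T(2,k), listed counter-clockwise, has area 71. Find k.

2

Write out the shoelace sum; only the two edges meeting at T involve k:
2·Area = [(1·k − 2·5) + (2·(-8) − 9·k)] + 184
       = -8·k + 158 = 142
⇒ k = 2.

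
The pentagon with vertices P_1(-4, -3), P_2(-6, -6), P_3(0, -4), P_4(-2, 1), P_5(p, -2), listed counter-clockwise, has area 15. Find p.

Write out the shoelace sum; only the two edges meeting at P_5 involve p:
2·Area = [((-2)·(-2) − p·1) + (p·(-3) − (-4)·(-2))] + 22
       = -4·p + 18 = 30
⇒ p = -3.

-3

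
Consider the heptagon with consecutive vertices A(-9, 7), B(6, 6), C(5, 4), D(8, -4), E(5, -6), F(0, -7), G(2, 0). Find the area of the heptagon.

A→B: (-9)(6) − (6)(7) = -96
B→C: (6)(4) − (5)(6) = -6
C→D: (5)(-4) − (8)(4) = -52
D→E: (8)(-6) − (5)(-4) = -28
E→F: (5)(-7) − (0)(-6) = -35
F→G: (0)(0) − (2)(-7) = 14
G→A: (2)(7) − (-9)(0) = 14
Σ = -189
Area = |Σ|/2 = 94.5.

94.5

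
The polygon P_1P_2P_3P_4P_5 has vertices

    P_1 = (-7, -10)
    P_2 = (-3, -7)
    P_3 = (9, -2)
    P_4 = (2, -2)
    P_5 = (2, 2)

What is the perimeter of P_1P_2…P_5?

|P_1P_2| = √((4)² + (3)²) = √25 = 5
|P_2P_3| = √((12)² + (5)²) = √169 = 13
|P_3P_4| = √((-7)² + (0)²) = √49 = 7
|P_4P_5| = √((0)² + (4)²) = √16 = 4
|P_5P_1| = √((-9)² + (-12)²) = √225 = 15
Perimeter = 5 + 13 + 7 + 4 + 15 = 44.

44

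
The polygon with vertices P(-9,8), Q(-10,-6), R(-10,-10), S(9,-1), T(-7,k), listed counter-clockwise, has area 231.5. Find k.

Write out the shoelace sum; only the two edges meeting at T involve k:
2·Area = [(9·k − (-7)·(-1)) + ((-7)·8 − (-9)·k)] + 274
       = 18·k + 211 = 463
⇒ k = 14.

14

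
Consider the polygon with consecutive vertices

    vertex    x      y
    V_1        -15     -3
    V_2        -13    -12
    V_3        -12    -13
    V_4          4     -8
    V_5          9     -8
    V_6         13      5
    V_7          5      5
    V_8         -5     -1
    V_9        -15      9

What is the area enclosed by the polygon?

Apply the surveyor's formula: 2A = Σ (x_i·y_{i+1} − x_{i+1}·y_i), indices taken mod 9.
V_1→V_2: (-15)(-12) − (-13)(-3) = 141
V_2→V_3: (-13)(-13) − (-12)(-12) = 25
V_3→V_4: (-12)(-8) − (4)(-13) = 148
V_4→V_5: (4)(-8) − (9)(-8) = 40
V_5→V_6: (9)(5) − (13)(-8) = 149
V_6→V_7: (13)(5) − (5)(5) = 40
V_7→V_8: (5)(-1) − (-5)(5) = 20
V_8→V_9: (-5)(9) − (-15)(-1) = -60
V_9→V_1: (-15)(-3) − (-15)(9) = 180
Σ = 683
Area = |Σ|/2 = 341.5.

341.5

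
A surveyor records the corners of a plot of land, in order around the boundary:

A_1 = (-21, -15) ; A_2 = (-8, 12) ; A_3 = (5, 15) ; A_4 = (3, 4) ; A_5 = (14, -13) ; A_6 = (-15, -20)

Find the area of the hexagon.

671

Apply the shoelace formula: 2A = Σ (x_i·y_{i+1} − x_{i+1}·y_i), indices taken mod 6.
Cross-terms: -372, -180, -25, -95, -475, -195  ⇒  Σ = -1342
Area = |Σ|/2 = 671.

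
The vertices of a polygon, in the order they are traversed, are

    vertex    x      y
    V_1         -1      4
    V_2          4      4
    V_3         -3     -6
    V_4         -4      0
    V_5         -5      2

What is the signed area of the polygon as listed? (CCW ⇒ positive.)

-41

Apply Gauss's area formula: 2A = Σ (x_i·y_{i+1} − x_{i+1}·y_i), indices taken mod 5.
Σ = (-20) + (-12) + (-24) + (-8) + (-18) = -82
Signed area = Σ/2 = -41 (negative ⇒ clockwise traversal).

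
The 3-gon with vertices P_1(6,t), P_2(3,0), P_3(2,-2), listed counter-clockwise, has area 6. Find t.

The doubled signed area Σ (x_i y_{i+1} − x_{i+1} y_i) is linear in t.
With t=0 it equals 6; the coefficient of t is -1 (from the two edges through P_1).
So -1·t + 6 = 2·6 = 12 ⇒ t = -6.

-6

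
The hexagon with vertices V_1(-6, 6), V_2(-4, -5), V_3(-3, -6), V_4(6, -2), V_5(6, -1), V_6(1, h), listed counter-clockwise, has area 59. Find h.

0

The doubled signed area Σ (x_i y_{i+1} − x_{i+1} y_i) is linear in h.
With h=0 it equals 118; the coefficient of h is 12 (from the two edges through V_6).
So 12·h + 118 = 2·59 = 118 ⇒ h = 0.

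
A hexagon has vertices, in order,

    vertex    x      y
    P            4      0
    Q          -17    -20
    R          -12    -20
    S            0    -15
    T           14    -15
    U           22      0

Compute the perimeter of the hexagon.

96

|PQ| = √((-21)² + (-20)²) = √841 = 29
|QR| = √((5)² + (0)²) = √25 = 5
|RS| = √((12)² + (5)²) = √169 = 13
|ST| = √((14)² + (0)²) = √196 = 14
|TU| = √((8)² + (15)²) = √289 = 17
|UP| = √((-18)² + (0)²) = √324 = 18
Perimeter = 29 + 5 + 13 + 14 + 17 + 18 = 96.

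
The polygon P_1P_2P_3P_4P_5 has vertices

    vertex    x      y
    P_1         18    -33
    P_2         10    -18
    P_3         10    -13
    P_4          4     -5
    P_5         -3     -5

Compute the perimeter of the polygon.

74

|P_1P_2| = √((-8)² + (15)²) = √289 = 17
|P_2P_3| = √((0)² + (5)²) = √25 = 5
|P_3P_4| = √((-6)² + (8)²) = √100 = 10
|P_4P_5| = √((-7)² + (0)²) = √49 = 7
|P_5P_1| = √((21)² + (-28)²) = √1225 = 35
Perimeter = 17 + 5 + 10 + 7 + 35 = 74.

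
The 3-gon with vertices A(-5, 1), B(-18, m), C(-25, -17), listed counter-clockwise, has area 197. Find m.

9

The doubled signed area Σ (x_i y_{i+1} − x_{i+1} y_i) is linear in m.
With m=0 it equals 214; the coefficient of m is 20 (from the two edges through B).
So 20·m + 214 = 2·197 = 394 ⇒ m = 9.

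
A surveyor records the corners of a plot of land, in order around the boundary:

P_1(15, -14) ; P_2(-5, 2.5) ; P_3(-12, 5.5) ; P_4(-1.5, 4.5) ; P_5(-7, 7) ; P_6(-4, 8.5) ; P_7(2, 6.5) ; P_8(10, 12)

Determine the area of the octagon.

245.125

Apply the surveyor's formula: 2A = Σ (x_i·y_{i+1} − x_{i+1}·y_i), indices taken mod 8.
Σ = (-32.5) + (2.5) + (-45.75) + (21) + (-31.5) + (-43) + (-41) + (-320) = -490.25
Area = |Σ|/2 = 245.125.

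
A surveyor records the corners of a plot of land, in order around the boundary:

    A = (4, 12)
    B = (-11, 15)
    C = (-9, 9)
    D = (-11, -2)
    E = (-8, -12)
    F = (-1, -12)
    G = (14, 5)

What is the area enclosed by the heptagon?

Apply the shoelace formula: 2A = Σ (x_i·y_{i+1} − x_{i+1}·y_i), indices taken mod 7.
Σ = (192) + (36) + (117) + (116) + (84) + (163) + (148) = 856
Area = |Σ|/2 = 428.

428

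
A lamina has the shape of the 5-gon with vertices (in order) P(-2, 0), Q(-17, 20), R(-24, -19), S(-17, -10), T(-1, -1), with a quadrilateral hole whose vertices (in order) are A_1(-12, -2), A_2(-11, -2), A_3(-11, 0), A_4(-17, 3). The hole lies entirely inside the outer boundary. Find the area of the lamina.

334

Outer boundary:
Apply the surveyor's formula: 2A = Σ (x_i·y_{i+1} − x_{i+1}·y_i), indices taken mod 5.
Σ = (-40) + (803) + (-83) + (7) + (-2) = 685
Area = |Σ|/2 = 342.5.
Hole:
Apply the surveyor's formula: 2A = Σ (x_i·y_{i+1} − x_{i+1}·y_i), indices taken mod 4.
Σ = (2) + (-22) + (-33) + (70) = 17
Area = |Σ|/2 = 8.5.
Net area = 342.5 − 8.5 = 334.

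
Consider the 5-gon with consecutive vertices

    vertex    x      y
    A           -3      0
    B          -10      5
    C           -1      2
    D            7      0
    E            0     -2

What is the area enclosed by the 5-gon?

Apply Gauss's area formula: 2A = Σ (x_i·y_{i+1} − x_{i+1}·y_i), indices taken mod 5.
Σ = (-15) + (-15) + (-14) + (-14) + (-6) = -64
Area = |Σ|/2 = 32.

32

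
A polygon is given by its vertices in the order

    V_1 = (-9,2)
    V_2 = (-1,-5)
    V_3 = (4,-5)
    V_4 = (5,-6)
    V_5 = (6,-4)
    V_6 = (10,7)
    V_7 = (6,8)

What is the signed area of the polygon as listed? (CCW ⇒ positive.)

Apply Gauss's area formula: 2A = Σ (x_i·y_{i+1} − x_{i+1}·y_i), indices taken mod 7.
Σ = (47) + (25) + (1) + (16) + (82) + (38) + (84) = 293
Signed area = Σ/2 = 146.5 (positive ⇒ counter-clockwise traversal).

146.5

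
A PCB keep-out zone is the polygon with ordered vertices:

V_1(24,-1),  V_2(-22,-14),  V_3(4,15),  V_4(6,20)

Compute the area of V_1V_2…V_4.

564

V_1→V_2: (24)(-14) − (-22)(-1) = -358
V_2→V_3: (-22)(15) − (4)(-14) = -274
V_3→V_4: (4)(20) − (6)(15) = -10
V_4→V_1: (6)(-1) − (24)(20) = -486
Σ = -1128
Area = |Σ|/2 = 564.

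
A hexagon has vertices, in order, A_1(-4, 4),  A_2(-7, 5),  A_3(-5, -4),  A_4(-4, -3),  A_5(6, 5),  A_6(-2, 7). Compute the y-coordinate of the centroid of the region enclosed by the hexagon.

Apply the surveyor's formula. First the cross-terms c_i = x_i·y_{i+1} − x_{i+1}·y_i:
  8, 53, -1, -2, 52, 20  ⇒  2A = 130, A = 65.
Then Σ (y_i + y_{i+1})·c_i = 972, so ȳ = 972 / (6·65) = 162/65.

162/65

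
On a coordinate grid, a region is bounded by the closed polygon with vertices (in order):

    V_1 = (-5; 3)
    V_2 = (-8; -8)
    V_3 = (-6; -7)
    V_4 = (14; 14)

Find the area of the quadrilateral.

99

Apply the shoelace (surveyor's) formula: 2A = Σ (x_i·y_{i+1} − x_{i+1}·y_i), indices taken mod 4.
Cross-terms: 64, 8, 14, 112  ⇒  Σ = 198
Area = |Σ|/2 = 99.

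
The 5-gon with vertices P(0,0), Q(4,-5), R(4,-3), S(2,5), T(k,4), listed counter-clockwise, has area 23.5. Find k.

-1

Write out the shoelace sum; only the two edges meeting at T involve k:
2·Area = [(2·4 − k·5) + (k·0 − 0·4)] + 34
       = -5·k + 42 = 47
⇒ k = -1.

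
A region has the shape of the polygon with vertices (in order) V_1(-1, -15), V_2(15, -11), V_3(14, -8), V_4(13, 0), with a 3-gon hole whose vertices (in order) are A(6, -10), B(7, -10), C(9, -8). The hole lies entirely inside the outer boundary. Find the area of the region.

88.5

Outer boundary:
Apply Gauss's area formula: 2A = Σ (x_i·y_{i+1} − x_{i+1}·y_i), indices taken mod 4.
Σ = (236) + (34) + (104) + (-195) = 179
Area = |Σ|/2 = 89.5.
Hole:
Apply the shoelace (surveyor's) formula: 2A = Σ (x_i·y_{i+1} − x_{i+1}·y_i), indices taken mod 3.
Σ = (10) + (34) + (-42) = 2
Area = |Σ|/2 = 1.
Net area = 89.5 − 1 = 88.5.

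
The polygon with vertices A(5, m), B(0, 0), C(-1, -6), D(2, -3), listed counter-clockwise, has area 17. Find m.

2

The doubled signed area Σ (x_i y_{i+1} − x_{i+1} y_i) is linear in m.
With m=0 it equals 30; the coefficient of m is 2 (from the two edges through A).
So 2·m + 30 = 2·17 = 34 ⇒ m = 2.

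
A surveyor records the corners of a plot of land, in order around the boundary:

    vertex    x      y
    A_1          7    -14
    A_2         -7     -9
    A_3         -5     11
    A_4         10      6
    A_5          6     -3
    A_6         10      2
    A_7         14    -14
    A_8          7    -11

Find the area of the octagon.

Apply the surveyor's formula: 2A = Σ (x_i·y_{i+1} − x_{i+1}·y_i), indices taken mod 8.
Σ = (-161) + (-122) + (-140) + (-66) + (42) + (-168) + (-56) + (-21) = -692
Area = |Σ|/2 = 346.

346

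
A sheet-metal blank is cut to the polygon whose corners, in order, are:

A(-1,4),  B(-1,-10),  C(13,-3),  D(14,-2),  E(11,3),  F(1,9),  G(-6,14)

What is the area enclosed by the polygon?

Apply the shoelace formula: 2A = Σ (x_i·y_{i+1} − x_{i+1}·y_i), indices taken mod 7.
Σ = (14) + (133) + (16) + (64) + (96) + (68) + (-10) = 381
Area = |Σ|/2 = 190.5.

190.5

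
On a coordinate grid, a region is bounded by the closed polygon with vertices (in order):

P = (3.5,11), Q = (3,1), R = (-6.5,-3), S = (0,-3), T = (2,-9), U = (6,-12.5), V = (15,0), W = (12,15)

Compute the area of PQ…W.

257.25

Cross-terms: -29.5, -2.5, 19.5, 6, 29, 187.5, 225, 79.5  ⇒  Σ = 514.5
Area = |Σ|/2 = 257.25.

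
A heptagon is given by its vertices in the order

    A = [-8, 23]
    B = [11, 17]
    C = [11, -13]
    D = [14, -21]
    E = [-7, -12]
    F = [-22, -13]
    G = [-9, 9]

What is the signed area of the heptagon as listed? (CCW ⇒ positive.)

A→B: (-8)(17) − (11)(23) = -389
B→C: (11)(-13) − (11)(17) = -330
C→D: (11)(-21) − (14)(-13) = -49
D→E: (14)(-12) − (-7)(-21) = -315
E→F: (-7)(-13) − (-22)(-12) = -173
F→G: (-22)(9) − (-9)(-13) = -315
G→A: (-9)(23) − (-8)(9) = -135
Σ = -1706
Signed area = Σ/2 = -853 (negative ⇒ clockwise traversal).

-853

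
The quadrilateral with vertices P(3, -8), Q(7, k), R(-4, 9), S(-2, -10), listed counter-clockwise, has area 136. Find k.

The doubled signed area Σ (x_i y_{i+1} − x_{i+1} y_i) is linear in k.
With k=0 it equals 223; the coefficient of k is 7 (from the two edges through Q).
So 7·k + 223 = 2·136 = 272 ⇒ k = 7.

7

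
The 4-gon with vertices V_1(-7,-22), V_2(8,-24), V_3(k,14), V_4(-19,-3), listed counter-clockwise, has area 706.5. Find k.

14

Write out the shoelace sum; only the two edges meeting at V_3 involve k:
2·Area = [(8·14 − k·(-24)) + (k·(-3) − (-19)·14)] + 741
       = 21·k + 1119 = 1413
⇒ k = 14.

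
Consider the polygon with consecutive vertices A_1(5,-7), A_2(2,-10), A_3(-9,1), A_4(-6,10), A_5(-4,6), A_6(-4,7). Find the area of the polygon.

107.5

Σ = (-36) + (-88) + (-84) + (4) + (-4) + (-7) = -215
Area = |Σ|/2 = 107.5.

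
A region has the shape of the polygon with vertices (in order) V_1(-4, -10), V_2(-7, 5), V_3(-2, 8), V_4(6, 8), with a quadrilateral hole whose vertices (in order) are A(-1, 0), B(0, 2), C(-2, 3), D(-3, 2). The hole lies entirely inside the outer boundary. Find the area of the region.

109.5

Outer boundary:
Apply Gauss's area formula: 2A = Σ (x_i·y_{i+1} − x_{i+1}·y_i), indices taken mod 4.
Σ = (-90) + (-46) + (-64) + (-28) = -228
Area = |Σ|/2 = 114.
Hole:
Apply the shoelace (surveyor's) formula: 2A = Σ (x_i·y_{i+1} − x_{i+1}·y_i), indices taken mod 4.
Cross-terms: -2, 4, 5, 2  ⇒  Σ = 9
Area = |Σ|/2 = 4.5.
Net area = 114 − 4.5 = 109.5.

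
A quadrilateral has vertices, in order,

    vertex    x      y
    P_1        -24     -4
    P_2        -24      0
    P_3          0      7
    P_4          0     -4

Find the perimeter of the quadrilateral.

|P_1P_2| = √((0)² + (4)²) = √16 = 4
|P_2P_3| = √((24)² + (7)²) = √625 = 25
|P_3P_4| = √((0)² + (-11)²) = √121 = 11
|P_4P_1| = √((-24)² + (0)²) = √576 = 24
Perimeter = 4 + 25 + 11 + 24 = 64.

64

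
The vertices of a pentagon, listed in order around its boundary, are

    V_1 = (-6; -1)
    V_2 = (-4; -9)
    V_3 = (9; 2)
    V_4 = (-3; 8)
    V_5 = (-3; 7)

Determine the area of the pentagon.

124.5

Apply the shoelace (surveyor's) formula: 2A = Σ (x_i·y_{i+1} − x_{i+1}·y_i), indices taken mod 5.
Σ = (50) + (73) + (78) + (3) + (45) = 249
Area = |Σ|/2 = 124.5.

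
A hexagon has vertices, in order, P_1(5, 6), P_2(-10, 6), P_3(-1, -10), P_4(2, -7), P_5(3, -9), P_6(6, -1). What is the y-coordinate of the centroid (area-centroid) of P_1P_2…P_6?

-26/159

Apply Gauss's area formula. First the cross-terms c_i = x_i·y_{i+1} − x_{i+1}·y_i:
  90, 106, 27, 3, 51, 41  ⇒  2A = 318, A = 159.
Then Σ (y_i + y_{i+1})·c_i = -156, so ȳ = -156 / (6·159) = -26/159.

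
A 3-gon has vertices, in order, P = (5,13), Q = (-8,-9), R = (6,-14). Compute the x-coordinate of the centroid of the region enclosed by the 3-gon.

1

Apply the shoelace (surveyor's) formula. First the cross-terms c_i = x_i·y_{i+1} − x_{i+1}·y_i:
  59, 166, 148  ⇒  2A = 373, A = 186.5.
Then Σ (x_i + x_{i+1})·c_i = 1119, so x̄ = 1119 / (6·186.5) = 1.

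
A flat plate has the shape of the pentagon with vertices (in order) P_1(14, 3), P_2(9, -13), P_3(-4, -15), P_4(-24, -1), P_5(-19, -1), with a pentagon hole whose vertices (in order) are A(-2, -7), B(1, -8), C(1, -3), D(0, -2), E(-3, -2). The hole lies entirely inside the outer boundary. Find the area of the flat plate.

Outer boundary:
Apply the shoelace formula: 2A = Σ (x_i·y_{i+1} − x_{i+1}·y_i), indices taken mod 5.
Σ = (-209) + (-187) + (-356) + (5) + (-43) = -790
Area = |Σ|/2 = 395.
Hole:
Cross-terms: 23, 5, -2, -6, 17  ⇒  Σ = 37
Area = |Σ|/2 = 18.5.
Net area = 395 − 18.5 = 376.5.

376.5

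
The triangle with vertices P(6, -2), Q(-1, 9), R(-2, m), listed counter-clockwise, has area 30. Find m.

The doubled signed area Σ (x_i y_{i+1} − x_{i+1} y_i) is linear in m.
With m=0 it equals 74; the coefficient of m is -7 (from the two edges through R).
So -7·m + 74 = 2·30 = 60 ⇒ m = 2.

2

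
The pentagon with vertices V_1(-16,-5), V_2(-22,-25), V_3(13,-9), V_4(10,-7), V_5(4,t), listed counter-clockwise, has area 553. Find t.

11

The doubled signed area Σ (x_i y_{i+1} − x_{i+1} y_i) is linear in t.
With t=0 it equals 820; the coefficient of t is 26 (from the two edges through V_5).
So 26·t + 820 = 2·553 = 1106 ⇒ t = 11.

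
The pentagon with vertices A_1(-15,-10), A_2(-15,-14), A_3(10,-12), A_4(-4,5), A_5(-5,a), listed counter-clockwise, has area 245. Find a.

The doubled signed area Σ (x_i y_{i+1} − x_{i+1} y_i) is linear in a.
With a=0 it equals 457; the coefficient of a is 11 (from the two edges through A_5).
So 11·a + 457 = 2·245 = 490 ⇒ a = 3.

3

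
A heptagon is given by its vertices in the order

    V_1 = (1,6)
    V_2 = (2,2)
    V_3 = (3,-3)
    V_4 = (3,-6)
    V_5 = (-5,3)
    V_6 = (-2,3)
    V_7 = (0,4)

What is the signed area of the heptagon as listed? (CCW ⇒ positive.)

-36.5

Cross-terms: -10, -12, -9, -21, -9, -8, -4  ⇒  Σ = -73
Signed area = Σ/2 = -36.5 (negative ⇒ clockwise traversal).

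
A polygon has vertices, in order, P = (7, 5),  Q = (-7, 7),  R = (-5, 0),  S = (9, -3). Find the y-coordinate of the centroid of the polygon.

Apply the shoelace formula. First the cross-terms c_i = x_i·y_{i+1} − x_{i+1}·y_i:
  84, 35, 15, 66  ⇒  2A = 200, A = 100.
Then Σ (y_i + y_{i+1})·c_i = 1340, so ȳ = 1340 / (6·100) = 67/30.

67/30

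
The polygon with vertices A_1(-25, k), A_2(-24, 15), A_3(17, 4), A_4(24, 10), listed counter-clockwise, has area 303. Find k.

The doubled signed area Σ (x_i y_{i+1} − x_{i+1} y_i) is linear in k.
With k=0 it equals -402; the coefficient of k is 48 (from the two edges through A_1).
So 48·k + -402 = 2·303 = 606 ⇒ k = 21.

21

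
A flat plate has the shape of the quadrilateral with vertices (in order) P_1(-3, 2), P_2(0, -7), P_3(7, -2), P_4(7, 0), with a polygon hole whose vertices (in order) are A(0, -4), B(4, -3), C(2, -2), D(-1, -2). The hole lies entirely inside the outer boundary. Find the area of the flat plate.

Outer boundary:
Apply Gauss's area formula: 2A = Σ (x_i·y_{i+1} − x_{i+1}·y_i), indices taken mod 4.
Σ = (21) + (49) + (14) + (14) = 98
Area = |Σ|/2 = 49.
Hole:
Apply Gauss's area formula: 2A = Σ (x_i·y_{i+1} − x_{i+1}·y_i), indices taken mod 4.
Cross-terms: 16, -2, -6, 4  ⇒  Σ = 12
Area = |Σ|/2 = 6.
Net area = 49 − 6 = 43.

43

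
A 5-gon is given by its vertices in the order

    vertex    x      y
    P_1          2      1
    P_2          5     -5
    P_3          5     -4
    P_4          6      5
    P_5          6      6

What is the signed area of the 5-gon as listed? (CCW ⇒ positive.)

Apply the shoelace (surveyor's) formula: 2A = Σ (x_i·y_{i+1} − x_{i+1}·y_i), indices taken mod 5.
Σ = (-15) + (5) + (49) + (6) + (-6) = 39
Signed area = Σ/2 = 19.5 (positive ⇒ counter-clockwise traversal).

19.5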